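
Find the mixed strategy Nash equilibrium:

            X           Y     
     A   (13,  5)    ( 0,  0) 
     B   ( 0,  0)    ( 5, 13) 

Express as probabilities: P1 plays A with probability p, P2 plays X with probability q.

p = 0.7222, q = 0.2778

Work:
Find probabilities that make opponent indifferent:
P2 chooses q to make P1 indifferent between A and B
P1 chooses p to make P2 indifferent between X and Y
Mixed NE: P1 plays (A: 0.7222, B: 0.2778), P2 plays (X: 0.2778, Y: 0.7222)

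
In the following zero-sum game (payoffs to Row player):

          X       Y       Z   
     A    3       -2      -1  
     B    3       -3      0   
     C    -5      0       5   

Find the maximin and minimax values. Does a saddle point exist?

Maximin = -2, Minimax = 0, Saddle: False

Work:
Row minimums: [-2, -3, -5] → maximin = -2
Column maximums: [3, 0, 5] → minimax = 0
No saddle point (maximin ≠ minimax). Mixed strategy needed.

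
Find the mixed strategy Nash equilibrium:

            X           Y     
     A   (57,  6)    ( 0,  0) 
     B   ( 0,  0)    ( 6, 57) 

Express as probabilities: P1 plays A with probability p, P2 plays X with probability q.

p = 0.9048, q = 0.0952

Work:
Find probabilities that make opponent indifferent:
P2 chooses q to make P1 indifferent between A and B
P1 chooses p to make P2 indifferent between X and Y
Mixed NE: P1 plays (A: 0.9048, B: 0.0952), P2 plays (X: 0.0952, Y: 0.9048)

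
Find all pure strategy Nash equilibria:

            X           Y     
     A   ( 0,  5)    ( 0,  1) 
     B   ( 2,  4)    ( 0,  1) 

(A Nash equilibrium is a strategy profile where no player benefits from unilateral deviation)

Nash equilibrium: (B, X)

Work:
Best responses:
  P1 vs X: payoffs [0, 2] → best response B (payoff 2)
  P1 vs Y: payoffs [0, 0] → best response A/B (payoff 0)
  P2 vs A: payoffs [5, 1] → best response X (payoff 5)
  P2 vs B: payoffs [4, 1] → best response X (payoff 4)
Mutual best responses: (B,X) → Nash equilibria.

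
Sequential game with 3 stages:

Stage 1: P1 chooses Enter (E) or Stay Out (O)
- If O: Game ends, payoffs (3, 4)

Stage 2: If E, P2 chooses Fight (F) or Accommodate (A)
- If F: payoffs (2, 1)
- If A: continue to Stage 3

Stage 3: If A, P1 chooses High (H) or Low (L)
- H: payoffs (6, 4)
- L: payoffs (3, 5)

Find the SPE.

SPE: (E, A, H); Outcome (6, 4)

Work:
Stage 3: P1 chooses H (6 vs 3)
Stage 2: P2: F->1, A->4 (anticipating H). Choose A
Stage 1: P1: O->3, E->6 (anticipating A, H). Choose E
SPE path: E -> A -> H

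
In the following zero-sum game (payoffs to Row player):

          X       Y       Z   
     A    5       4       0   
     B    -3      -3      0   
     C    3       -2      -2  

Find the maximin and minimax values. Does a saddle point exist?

Maximin = 0, Minimax = 0, Saddle: True

Work:
Row minimums: [0, -3, -2] → maximin = 0
Column maximums: [5, 4, 0] → minimax = 0
Saddle point exists! Game value = 0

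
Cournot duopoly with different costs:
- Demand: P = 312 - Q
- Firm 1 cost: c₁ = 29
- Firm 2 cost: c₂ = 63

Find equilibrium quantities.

q₁* = 105.67, q₂* = 71.67

Work:
Reaction: q₁ = (312 - 29 - q₂)/2
Reaction: q₂ = (312 - 63 - q₁)/2
Solve simultaneously:
q₁* = (312 - 2×29 + 63)/3 = 105.67
q₂* = (312 - 2×63 + 29)/3 = 71.67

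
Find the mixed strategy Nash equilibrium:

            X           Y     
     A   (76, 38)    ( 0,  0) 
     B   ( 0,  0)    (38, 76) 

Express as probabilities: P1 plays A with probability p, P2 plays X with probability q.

p = 0.6667, q = 0.3333

Work:
Find probabilities that make opponent indifferent:
P2 chooses q to make P1 indifferent between A and B
P1 chooses p to make P2 indifferent between X and Y
Mixed NE: P1 plays (A: 0.6667, B: 0.3333), P2 plays (X: 0.3333, Y: 0.6667)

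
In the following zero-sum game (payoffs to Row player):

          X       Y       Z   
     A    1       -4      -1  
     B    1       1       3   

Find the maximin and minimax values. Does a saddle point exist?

Maximin = 1, Minimax = 1, Saddle: True

Work:
Row minimums: [-4, 1] → maximin = 1
Column maximums: [1, 1, 3] → minimax = 1
Saddle point exists! Game value = 1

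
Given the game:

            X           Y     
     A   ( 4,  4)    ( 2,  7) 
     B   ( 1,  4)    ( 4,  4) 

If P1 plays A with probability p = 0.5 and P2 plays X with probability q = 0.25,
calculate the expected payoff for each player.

E[P1] = 2.875, E[P2] = 5.125

Work:
E[P1] = p·q·π₁(A,X) + p·(1-q)·π₁(A,Y) + (1-p)·q·π₁(B,X) + (1-p)·(1-q)·π₁(B,Y)
= 0.5·0.25·4 + 0.5·0.75·2 + 0.5·0.25·1 + 0.5·0.75·4
= 2.875

E[P2] = 5.125 (similar calculation)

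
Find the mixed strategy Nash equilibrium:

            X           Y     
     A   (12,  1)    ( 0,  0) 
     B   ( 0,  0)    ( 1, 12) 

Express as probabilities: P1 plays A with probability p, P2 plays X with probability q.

p = 0.9231, q = 0.0769

Work:
Find probabilities that make opponent indifferent:
P2 chooses q to make P1 indifferent between A and B
P1 chooses p to make P2 indifferent between X and Y
Mixed NE: P1 plays (A: 0.9231, B: 0.0769), P2 plays (X: 0.0769, Y: 0.9231)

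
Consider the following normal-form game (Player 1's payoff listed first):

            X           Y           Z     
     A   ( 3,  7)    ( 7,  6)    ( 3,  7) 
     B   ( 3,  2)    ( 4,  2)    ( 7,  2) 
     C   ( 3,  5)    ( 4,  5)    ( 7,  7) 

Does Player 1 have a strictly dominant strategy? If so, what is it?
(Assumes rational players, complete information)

No strictly dominant strategy exists for Player 1

Work:
A strategy strictly dominates another if it gives a strictly higher payoff against every opponent action. Compare each pair of P1's strategies column-by-column:
  A vs B: [3 vs 3, 7 vs 4, 3 vs 7] → A does not strictly dominate B (column X: 3 ≤ 3)
  A vs C: [3 vs 3, 7 vs 4, 3 vs 7] → A does not strictly dominate C (column X: 3 ≤ 3)
  B vs A: [3 vs 3, 4 vs 7, 7 vs 3] → B does not strictly dominate A (column X: 3 ≤ 3)
  B vs C: [3 vs 3, 4 vs 4, 7 vs 7] → B does not strictly dominate C (column X: 3 ≤ 3)
  C vs A: [3 vs 3, 4 vs 7, 7 vs 3] → C does not strictly dominate A (column X: 3 ≤ 3)
  C vs B: [3 vs 3, 4 vs 4, 7 vs 7] → C does not strictly dominate B (column X: 3 ≤ 3)
No single strategy strictly dominates all others → no strictly dominant strategy.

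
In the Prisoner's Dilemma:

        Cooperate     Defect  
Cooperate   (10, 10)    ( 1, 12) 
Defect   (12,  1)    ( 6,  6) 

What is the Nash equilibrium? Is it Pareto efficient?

(Defect, Defect) is NE; not Pareto efficient

Work:
Defect dominates Cooperate for both players:
If P2 cooperates: Defect (12) > Cooperate (10)
If P2 defects: Defect (6) > Cooperate (1)
NE: (Defect, Defect) with payoff (6, 6)
But (Cooperate, Cooperate) = (10, 10) Pareto dominates (6, 6)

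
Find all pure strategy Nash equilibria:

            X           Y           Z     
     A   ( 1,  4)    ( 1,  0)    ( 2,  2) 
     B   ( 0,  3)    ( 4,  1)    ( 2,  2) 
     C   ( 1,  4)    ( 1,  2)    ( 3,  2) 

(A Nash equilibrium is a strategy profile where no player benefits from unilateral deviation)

Nash equilibrium: (A, X), (C, X)

Work:
Best responses:
  P1 vs X: payoffs [1, 0, 1] → best response A/C (payoff 1)
  P1 vs Y: payoffs [1, 4, 1] → best response B (payoff 4)
  P1 vs Z: payoffs [2, 2, 3] → best response C (payoff 3)
  P2 vs A: payoffs [4, 0, 2] → best response X (payoff 4)
  P2 vs B: payoffs [3, 1, 2] → best response X (payoff 3)
  P2 vs C: payoffs [4, 2, 2] → best response X (payoff 4)
Mutual best responses: (A,X), (C,X) → Nash equilibria.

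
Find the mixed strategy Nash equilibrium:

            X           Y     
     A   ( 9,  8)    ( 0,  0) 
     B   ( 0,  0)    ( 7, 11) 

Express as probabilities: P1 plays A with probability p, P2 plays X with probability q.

p = 0.5789, q = 0.4375

Work:
Find probabilities that make opponent indifferent:
P2 chooses q to make P1 indifferent between A and B
P1 chooses p to make P2 indifferent between X and Y
Mixed NE: P1 plays (A: 0.5789, B: 0.4211), P2 plays (X: 0.4375, Y: 0.5625)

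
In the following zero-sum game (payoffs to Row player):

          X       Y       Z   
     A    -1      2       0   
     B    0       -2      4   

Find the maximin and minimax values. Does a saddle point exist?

Maximin = -1, Minimax = 0, Saddle: False

Work:
Row minimums: [-1, -2] → maximin = -1
Column maximums: [0, 2, 4] → minimax = 0
No saddle point (maximin ≠ minimax). Mixed strategy needed.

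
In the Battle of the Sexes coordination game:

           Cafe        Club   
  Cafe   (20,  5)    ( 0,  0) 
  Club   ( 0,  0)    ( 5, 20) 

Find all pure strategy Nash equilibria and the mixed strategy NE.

Pure NE: (Cafe, Cafe) and (Club, Club); Mixed NE: p = 0.8, q = 0.2

Work:
Check pure NE:
(Cafe, Cafe): (20, 5) - no unilateral deviation beneficial
(Club, Club): (5, 20) - no unilateral deviation beneficial
Mixed NE: P1 plays Cafe with p = 0.8, P2 plays Cafe with q = 0.2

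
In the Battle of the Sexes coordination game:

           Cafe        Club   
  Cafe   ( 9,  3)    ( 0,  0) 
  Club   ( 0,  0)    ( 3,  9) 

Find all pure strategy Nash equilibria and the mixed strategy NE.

Pure NE: (Cafe, Cafe) and (Club, Club); Mixed NE: p = 0.75, q = 0.25

Work:
Check pure NE:
(Cafe, Cafe): (9, 3) - no unilateral deviation beneficial
(Club, Club): (3, 9) - no unilateral deviation beneficial
Mixed NE: P1 plays Cafe with p = 0.75, P2 plays Cafe with q = 0.25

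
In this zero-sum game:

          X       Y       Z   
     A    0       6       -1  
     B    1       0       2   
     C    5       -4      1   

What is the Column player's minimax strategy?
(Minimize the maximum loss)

Column should play Z, value = 2

Work:
Column player minimizes Row's maximum payoff:
Column X: max payoff to Row = 5
Column Y: max payoff to Row = 6
Column Z: max payoff to Row = 2
Minimum is 2, achieved by column Z.
Minimax strategy: Z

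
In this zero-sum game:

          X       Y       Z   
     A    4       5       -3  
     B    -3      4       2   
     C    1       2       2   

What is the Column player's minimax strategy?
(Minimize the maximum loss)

Column should play Z, value = 2

Work:
Column player minimizes Row's maximum payoff:
Column X: max payoff to Row = 4
Column Y: max payoff to Row = 5
Column Z: max payoff to Row = 2
Minimum is 2, achieved by column Z.
Minimax strategy: Z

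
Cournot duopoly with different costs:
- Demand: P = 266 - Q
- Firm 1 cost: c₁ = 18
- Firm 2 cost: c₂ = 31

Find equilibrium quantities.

q₁* = 87.0, q₂* = 74.0

Work:
Reaction: q₁ = (266 - 18 - q₂)/2
Reaction: q₂ = (266 - 31 - q₁)/2
Solve simultaneously:
q₁* = (266 - 2×18 + 31)/3 = 87.0
q₂* = (266 - 2×31 + 18)/3 = 74.0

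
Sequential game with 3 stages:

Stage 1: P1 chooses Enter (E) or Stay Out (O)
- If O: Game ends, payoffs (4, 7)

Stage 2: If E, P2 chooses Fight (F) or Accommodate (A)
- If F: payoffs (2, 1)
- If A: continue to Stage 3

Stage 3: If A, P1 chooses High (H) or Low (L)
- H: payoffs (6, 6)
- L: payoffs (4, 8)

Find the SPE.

SPE: (E, A, H); Outcome (6, 6)

Work:
Stage 3: P1 chooses H (6 vs 4)
Stage 2: P2: F->1, A->6 (anticipating H). Choose A
Stage 1: P1: O->4, E->6 (anticipating A, H). Choose E
SPE path: E -> A -> H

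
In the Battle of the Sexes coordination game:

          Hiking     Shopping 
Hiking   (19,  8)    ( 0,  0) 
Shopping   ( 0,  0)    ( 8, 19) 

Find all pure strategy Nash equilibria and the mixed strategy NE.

Pure NE: (Hiking, Hiking) and (Shopping, Shopping); Mixed NE: p = 0.7037, q = 0.2963

Work:
Check pure NE:
(Hiking, Hiking): (19, 8) - no unilateral deviation beneficial
(Shopping, Shopping): (8, 19) - no unilateral deviation beneficial
Mixed NE: P1 plays Hiking with p = 0.7037, P2 plays Hiking with q = 0.2963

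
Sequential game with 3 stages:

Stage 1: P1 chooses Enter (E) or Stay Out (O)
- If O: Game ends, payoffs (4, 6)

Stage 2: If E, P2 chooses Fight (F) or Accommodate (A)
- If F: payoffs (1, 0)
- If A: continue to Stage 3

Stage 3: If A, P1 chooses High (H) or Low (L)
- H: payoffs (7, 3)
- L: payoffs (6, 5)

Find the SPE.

SPE: (E, A, H); Outcome (7, 3)

Work:
Stage 3: P1 chooses H (7 vs 6)
Stage 2: P2: F->0, A->3 (anticipating H). Choose A
Stage 1: P1: O->4, E->7 (anticipating A, H). Choose E
SPE path: E -> A -> H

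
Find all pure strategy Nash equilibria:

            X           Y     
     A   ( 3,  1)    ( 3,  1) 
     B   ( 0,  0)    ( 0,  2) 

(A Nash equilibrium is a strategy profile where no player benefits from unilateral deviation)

Nash equilibrium: (A, X), (A, Y)

Work:
Best responses:
  P1 vs X: payoffs [3, 0] → best response A (payoff 3)
  P1 vs Y: payoffs [3, 0] → best response A (payoff 3)
  P2 vs A: payoffs [1, 1] → best response X/Y (payoff 1)
  P2 vs B: payoffs [0, 2] → best response Y (payoff 2)
Mutual best responses: (A,X), (A,Y) → Nash equilibria.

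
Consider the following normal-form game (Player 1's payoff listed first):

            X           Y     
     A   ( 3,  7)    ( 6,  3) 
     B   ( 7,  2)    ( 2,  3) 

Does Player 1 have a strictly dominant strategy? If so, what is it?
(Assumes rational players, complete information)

No strictly dominant strategy exists for Player 1

Work:
A strategy strictly dominates another if it gives a strictly higher payoff against every opponent action. Compare each pair of P1's strategies column-by-column:
  A vs B: [3 vs 7, 6 vs 2] → A does not strictly dominate B (column X: 3 ≤ 7)
  B vs A: [7 vs 3, 2 vs 6] → B does not strictly dominate A (column Y: 2 ≤ 6)
No single strategy strictly dominates all others → no strictly dominant strategy.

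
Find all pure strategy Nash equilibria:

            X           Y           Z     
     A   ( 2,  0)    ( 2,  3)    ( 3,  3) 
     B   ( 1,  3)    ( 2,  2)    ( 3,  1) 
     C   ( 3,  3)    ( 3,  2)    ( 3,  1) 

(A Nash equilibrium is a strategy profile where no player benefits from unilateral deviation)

Nash equilibrium: (A, Z), (C, X)

Work:
Best responses:
  P1 vs X: payoffs [2, 1, 3] → best response C (payoff 3)
  P1 vs Y: payoffs [2, 2, 3] → best response C (payoff 3)
  P1 vs Z: payoffs [3, 3, 3] → best response A/B/C (payoff 3)
  P2 vs A: payoffs [0, 3, 3] → best response Y/Z (payoff 3)
  P2 vs B: payoffs [3, 2, 1] → best response X (payoff 3)
  P2 vs C: payoffs [3, 2, 1] → best response X (payoff 3)
Mutual best responses: (A,Z), (C,X) → Nash equilibria.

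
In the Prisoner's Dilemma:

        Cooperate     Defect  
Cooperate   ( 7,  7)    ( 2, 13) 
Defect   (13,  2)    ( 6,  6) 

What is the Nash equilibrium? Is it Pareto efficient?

(Defect, Defect) is NE; not Pareto efficient

Work:
Defect dominates Cooperate for both players:
If P2 cooperates: Defect (13) > Cooperate (7)
If P2 defects: Defect (6) > Cooperate (2)
NE: (Defect, Defect) with payoff (6, 6)
But (Cooperate, Cooperate) = (7, 7) Pareto dominates (6, 6)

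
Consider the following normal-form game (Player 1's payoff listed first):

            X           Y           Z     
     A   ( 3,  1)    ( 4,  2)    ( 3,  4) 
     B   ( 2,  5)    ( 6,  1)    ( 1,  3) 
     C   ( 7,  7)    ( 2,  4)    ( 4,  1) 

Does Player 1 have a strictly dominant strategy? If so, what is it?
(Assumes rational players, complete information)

No strictly dominant strategy exists for Player 1

Work:
A strategy strictly dominates another if it gives a strictly higher payoff against every opponent action. Compare each pair of P1's strategies column-by-column:
  A vs B: [3 vs 2, 4 vs 6, 3 vs 1] → A does not strictly dominate B (column Y: 4 ≤ 6)
  A vs C: [3 vs 7, 4 vs 2, 3 vs 4] → A does not strictly dominate C (column X: 3 ≤ 7)
  B vs A: [2 vs 3, 6 vs 4, 1 vs 3] → B does not strictly dominate A (column X: 2 ≤ 3)
  B vs C: [2 vs 7, 6 vs 2, 1 vs 4] → B does not strictly dominate C (column X: 2 ≤ 7)
  C vs A: [7 vs 3, 2 vs 4, 4 vs 3] → C does not strictly dominate A (column Y: 2 ≤ 4)
  C vs B: [7 vs 2, 2 vs 6, 4 vs 1] → C does not strictly dominate B (column Y: 2 ≤ 6)
No single strategy strictly dominates all others → no strictly dominant strategy.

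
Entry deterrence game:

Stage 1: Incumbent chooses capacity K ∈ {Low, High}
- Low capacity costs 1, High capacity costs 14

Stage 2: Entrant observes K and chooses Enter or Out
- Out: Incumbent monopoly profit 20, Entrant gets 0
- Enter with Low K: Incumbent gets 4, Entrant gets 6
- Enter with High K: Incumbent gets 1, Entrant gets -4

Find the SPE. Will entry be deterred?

SPE: (High, Enter|Low, Out|High); Entry deterred. Incumbent net profit = 6

Work:
After Low K: Entrant enters (6 > 0)
After High K: Entrant stays out (-4 < 0)
Incumbent: Low → 4−1=3, High → 20−14=6
Incumbent chooses High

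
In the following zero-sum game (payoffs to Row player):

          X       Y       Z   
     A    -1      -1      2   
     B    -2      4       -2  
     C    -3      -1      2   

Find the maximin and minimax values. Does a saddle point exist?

Maximin = -1, Minimax = -1, Saddle: True

Work:
Row minimums: [-1, -2, -3] → maximin = -1
Column maximums: [-1, 4, 2] → minimax = -1
Saddle point exists! Game value = -1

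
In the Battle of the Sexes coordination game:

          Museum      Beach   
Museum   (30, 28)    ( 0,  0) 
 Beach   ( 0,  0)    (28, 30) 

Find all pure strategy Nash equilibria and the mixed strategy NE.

Pure NE: (Museum, Museum) and (Beach, Beach); Mixed NE: p = 0.5172, q = 0.4828

Work:
Check pure NE:
(Museum, Museum): (30, 28) - no unilateral deviation beneficial
(Beach, Beach): (28, 30) - no unilateral deviation beneficial
Mixed NE: P1 plays Museum with p = 0.5172, P2 plays Museum with q = 0.4828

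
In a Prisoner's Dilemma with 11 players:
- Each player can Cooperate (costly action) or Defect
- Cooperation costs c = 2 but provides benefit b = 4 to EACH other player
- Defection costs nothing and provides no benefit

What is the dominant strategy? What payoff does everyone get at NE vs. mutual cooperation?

Dominant: Defect; NE payoff = 0; Coop payoff = 38

Work:
Defect dominates (saves cost c = 2, benefit to others is external)
NE: All defect → everyone gets 0
If all cooperate: each receives (10)×4 - 2 = 38
Social dilemma: 38 > 0 but NE gives 0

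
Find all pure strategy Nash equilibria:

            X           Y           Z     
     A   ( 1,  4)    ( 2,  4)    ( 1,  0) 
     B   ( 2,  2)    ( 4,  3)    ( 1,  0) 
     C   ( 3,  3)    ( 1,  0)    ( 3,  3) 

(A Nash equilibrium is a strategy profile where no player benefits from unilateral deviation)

Nash equilibrium: (B, Y), (C, X), (C, Z)

Work:
Best responses:
  P1 vs X: payoffs [1, 2, 3] → best response C (payoff 3)
  P1 vs Y: payoffs [2, 4, 1] → best response B (payoff 4)
  P1 vs Z: payoffs [1, 1, 3] → best response C (payoff 3)
  P2 vs A: payoffs [4, 4, 0] → best response X/Y (payoff 4)
  P2 vs B: payoffs [2, 3, 0] → best response Y (payoff 3)
  P2 vs C: payoffs [3, 0, 3] → best response X/Z (payoff 3)
Mutual best responses: (B,Y), (C,X), (C,Z) → Nash equilibria.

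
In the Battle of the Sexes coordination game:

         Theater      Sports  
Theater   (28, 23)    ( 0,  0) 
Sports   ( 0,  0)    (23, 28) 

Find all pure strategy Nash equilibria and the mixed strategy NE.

Pure NE: (Theater, Theater) and (Sports, Sports); Mixed NE: p = 0.549, q = 0.451

Work:
Check pure NE:
(Theater, Theater): (28, 23) - no unilateral deviation beneficial
(Sports, Sports): (23, 28) - no unilateral deviation beneficial
Mixed NE: P1 plays Theater with p = 0.549, P2 plays Theater with q = 0.451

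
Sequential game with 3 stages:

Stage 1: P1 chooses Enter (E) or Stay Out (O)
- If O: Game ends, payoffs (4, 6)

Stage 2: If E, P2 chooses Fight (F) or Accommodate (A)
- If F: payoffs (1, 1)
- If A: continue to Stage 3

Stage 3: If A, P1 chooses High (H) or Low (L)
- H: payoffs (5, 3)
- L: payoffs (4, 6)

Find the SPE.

SPE: (E, A, H); Outcome (5, 3)

Work:
Stage 3: P1 chooses H (5 vs 4)
Stage 2: P2: F->1, A->3 (anticipating H). Choose A
Stage 1: P1: O->4, E->5 (anticipating A, H). Choose E
SPE path: E -> A -> H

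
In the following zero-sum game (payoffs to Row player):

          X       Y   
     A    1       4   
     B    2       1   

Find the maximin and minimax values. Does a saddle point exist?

Maximin = 1, Minimax = 2, Saddle: False

Work:
Row minimums: [1, 1] → maximin = 1
Column maximums: [2, 4] → minimax = 2
No saddle point (maximin ≠ minimax). Mixed strategy needed.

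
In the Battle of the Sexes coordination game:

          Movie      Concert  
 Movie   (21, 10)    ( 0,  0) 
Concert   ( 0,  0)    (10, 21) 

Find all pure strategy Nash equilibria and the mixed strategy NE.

Pure NE: (Movie, Movie) and (Concert, Concert); Mixed NE: p = 0.6774, q = 0.3226

Work:
Check pure NE:
(Movie, Movie): (21, 10) - no unilateral deviation beneficial
(Concert, Concert): (10, 21) - no unilateral deviation beneficial
Mixed NE: P1 plays Movie with p = 0.6774, P2 plays Movie with q = 0.3226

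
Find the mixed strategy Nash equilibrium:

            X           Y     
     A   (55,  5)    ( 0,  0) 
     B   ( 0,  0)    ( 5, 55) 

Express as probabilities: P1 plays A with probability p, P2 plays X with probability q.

p = 0.9167, q = 0.0833

Work:
Find probabilities that make opponent indifferent:
P2 chooses q to make P1 indifferent between A and B
P1 chooses p to make P2 indifferent between X and Y
Mixed NE: P1 plays (A: 0.9167, B: 0.0833), P2 plays (X: 0.0833, Y: 0.9167)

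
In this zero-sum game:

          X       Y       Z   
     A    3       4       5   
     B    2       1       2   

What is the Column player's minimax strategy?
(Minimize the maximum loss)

Column should play X, value = 3

Work:
Column player minimizes Row's maximum payoff:
Column X: max payoff to Row = 3
Column Y: max payoff to Row = 4
Column Z: max payoff to Row = 5
Minimum is 3, achieved by column X.
Minimax strategy: X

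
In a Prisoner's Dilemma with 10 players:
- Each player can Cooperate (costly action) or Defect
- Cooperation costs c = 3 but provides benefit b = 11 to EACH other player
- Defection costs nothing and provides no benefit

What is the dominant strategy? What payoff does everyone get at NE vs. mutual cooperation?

Dominant: Defect; NE payoff = 0; Coop payoff = 96

Work:
Defect dominates (saves cost c = 3, benefit to others is external)
NE: All defect → everyone gets 0
If all cooperate: each receives (9)×11 - 3 = 96
Social dilemma: 96 > 0 but NE gives 0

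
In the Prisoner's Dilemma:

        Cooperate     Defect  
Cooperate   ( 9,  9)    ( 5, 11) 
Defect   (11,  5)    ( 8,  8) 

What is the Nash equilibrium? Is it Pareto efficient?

(Defect, Defect) is NE; not Pareto efficient

Work:
Defect dominates Cooperate for both players:
If P2 cooperates: Defect (11) > Cooperate (9)
If P2 defects: Defect (8) > Cooperate (5)
NE: (Defect, Defect) with payoff (8, 8)
But (Cooperate, Cooperate) = (9, 9) Pareto dominates (8, 8)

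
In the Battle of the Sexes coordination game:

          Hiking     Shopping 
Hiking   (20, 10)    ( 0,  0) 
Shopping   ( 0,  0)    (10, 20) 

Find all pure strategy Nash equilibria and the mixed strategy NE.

Pure NE: (Hiking, Hiking) and (Shopping, Shopping); Mixed NE: p = 0.6667, q = 0.3333

Work:
Check pure NE:
(Hiking, Hiking): (20, 10) - no unilateral deviation beneficial
(Shopping, Shopping): (10, 20) - no unilateral deviation beneficial
Mixed NE: P1 plays Hiking with p = 0.6667, P2 plays Hiking with q = 0.3333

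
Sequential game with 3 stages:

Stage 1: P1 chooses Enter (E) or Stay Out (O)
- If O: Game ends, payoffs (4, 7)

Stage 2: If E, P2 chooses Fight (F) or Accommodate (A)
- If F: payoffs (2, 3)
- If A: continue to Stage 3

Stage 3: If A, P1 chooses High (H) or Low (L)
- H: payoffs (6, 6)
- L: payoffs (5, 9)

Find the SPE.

SPE: (E, A, H); Outcome (6, 6)

Work:
Stage 3: P1 chooses H (6 vs 5)
Stage 2: P2: F->3, A->6 (anticipating H). Choose A
Stage 1: P1: O->4, E->6 (anticipating A, H). Choose E
SPE path: E -> A -> H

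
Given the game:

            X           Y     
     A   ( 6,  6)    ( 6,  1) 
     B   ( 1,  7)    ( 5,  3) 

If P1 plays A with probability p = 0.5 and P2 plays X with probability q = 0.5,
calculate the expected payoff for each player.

E[P1] = 4.5, E[P2] = 4.25

Work:
E[P1] = p·q·π₁(A,X) + p·(1-q)·π₁(A,Y) + (1-p)·q·π₁(B,X) + (1-p)·(1-q)·π₁(B,Y)
= 0.5·0.5·6 + 0.5·0.5·6 + 0.5·0.5·1 + 0.5·0.5·5
= 4.5

E[P2] = 4.25 (similar calculation)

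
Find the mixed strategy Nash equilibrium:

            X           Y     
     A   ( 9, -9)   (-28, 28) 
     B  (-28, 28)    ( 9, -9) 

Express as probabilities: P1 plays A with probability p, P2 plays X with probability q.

p = 0.5, q = 0.5

Work:
Find probabilities that make opponent indifferent:
P2 chooses q to make P1 indifferent between A and B
P1 chooses p to make P2 indifferent between X and Y
Mixed NE: P1 plays (A: 0.5, B: 0.5), P2 plays (X: 0.5, Y: 0.5)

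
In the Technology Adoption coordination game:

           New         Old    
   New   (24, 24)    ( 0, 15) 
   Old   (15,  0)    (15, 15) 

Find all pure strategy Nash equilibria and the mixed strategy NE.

Pure NE: (New, New) and (Old, Old); Mixed NE: p = 0.625, q = 0.625

Work:
Check pure NE:
(New, New): (24, 24) - no unilateral deviation beneficial
(Old, Old): (15, 15) - no unilateral deviation beneficial
Mixed NE: P1 plays New with p = 0.625, P2 plays New with q = 0.625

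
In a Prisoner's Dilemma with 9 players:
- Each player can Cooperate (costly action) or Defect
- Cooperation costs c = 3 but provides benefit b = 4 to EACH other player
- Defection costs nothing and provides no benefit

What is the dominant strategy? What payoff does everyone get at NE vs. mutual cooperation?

Dominant: Defect; NE payoff = 0; Coop payoff = 29

Work:
Defect dominates (saves cost c = 3, benefit to others is external)
NE: All defect → everyone gets 0
If all cooperate: each receives (8)×4 - 3 = 29
Social dilemma: 29 > 0 but NE gives 0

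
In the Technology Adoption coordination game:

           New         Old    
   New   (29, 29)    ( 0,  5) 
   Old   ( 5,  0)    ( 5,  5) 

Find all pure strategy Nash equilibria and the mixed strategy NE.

Pure NE: (New, New) and (Old, Old); Mixed NE: p = 0.1724, q = 0.1724

Work:
Check pure NE:
(New, New): (29, 29) - no unilateral deviation beneficial
(Old, Old): (5, 5) - no unilateral deviation beneficial
Mixed NE: P1 plays New with p = 0.1724, P2 plays New with q = 0.1724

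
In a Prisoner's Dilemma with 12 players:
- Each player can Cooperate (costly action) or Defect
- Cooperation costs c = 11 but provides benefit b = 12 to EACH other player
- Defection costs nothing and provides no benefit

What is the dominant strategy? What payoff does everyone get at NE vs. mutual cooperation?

Dominant: Defect; NE payoff = 0; Coop payoff = 121

Work:
Defect dominates (saves cost c = 11, benefit to others is external)
NE: All defect → everyone gets 0
If all cooperate: each receives (11)×12 - 11 = 121
Social dilemma: 121 > 0 but NE gives 0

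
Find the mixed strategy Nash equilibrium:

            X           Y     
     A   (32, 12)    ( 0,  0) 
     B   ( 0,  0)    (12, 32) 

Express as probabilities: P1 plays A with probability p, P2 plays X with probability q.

p = 0.7273, q = 0.2727

Work:
Find probabilities that make opponent indifferent:
P2 chooses q to make P1 indifferent between A and B
P1 chooses p to make P2 indifferent between X and Y
Mixed NE: P1 plays (A: 0.7273, B: 0.2727), P2 plays (X: 0.2727, Y: 0.7273)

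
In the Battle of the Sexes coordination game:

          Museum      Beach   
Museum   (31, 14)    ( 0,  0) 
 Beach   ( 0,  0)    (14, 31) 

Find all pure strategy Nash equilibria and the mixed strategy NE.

Pure NE: (Museum, Museum) and (Beach, Beach); Mixed NE: p = 0.6889, q = 0.3111

Work:
Check pure NE:
(Museum, Museum): (31, 14) - no unilateral deviation beneficial
(Beach, Beach): (14, 31) - no unilateral deviation beneficial
Mixed NE: P1 plays Museum with p = 0.6889, P2 plays Museum with q = 0.3111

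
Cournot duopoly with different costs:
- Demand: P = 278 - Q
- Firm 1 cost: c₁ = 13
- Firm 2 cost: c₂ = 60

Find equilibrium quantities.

q₁* = 104.0, q₂* = 57.0

Work:
Reaction: q₁ = (278 - 13 - q₂)/2
Reaction: q₂ = (278 - 60 - q₁)/2
Solve simultaneously:
q₁* = (278 - 2×13 + 60)/3 = 104.0
q₂* = (278 - 2×60 + 13)/3 = 57.0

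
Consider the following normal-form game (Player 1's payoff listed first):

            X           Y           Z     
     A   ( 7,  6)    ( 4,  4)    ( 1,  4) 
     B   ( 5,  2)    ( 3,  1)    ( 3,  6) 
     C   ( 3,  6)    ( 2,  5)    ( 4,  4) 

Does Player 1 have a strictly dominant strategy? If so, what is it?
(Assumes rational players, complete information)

No strictly dominant strategy exists for Player 1

Work:
A strategy strictly dominates another if it gives a strictly higher payoff against every opponent action. Compare each pair of P1's strategies column-by-column:
  A vs B: [7 vs 5, 4 vs 3, 1 vs 3] → A does not strictly dominate B (column Z: 1 ≤ 3)
  A vs C: [7 vs 3, 4 vs 2, 1 vs 4] → A does not strictly dominate C (column Z: 1 ≤ 4)
  B vs A: [5 vs 7, 3 vs 4, 3 vs 1] → B does not strictly dominate A (column X: 5 ≤ 7)
  B vs C: [5 vs 3, 3 vs 2, 3 vs 4] → B does not strictly dominate C (column Z: 3 ≤ 4)
  C vs A: [3 vs 7, 2 vs 4, 4 vs 1] → C does not strictly dominate A (column X: 3 ≤ 7)
  C vs B: [3 vs 5, 2 vs 3, 4 vs 3] → C does not strictly dominate B (column X: 3 ≤ 5)
No single strategy strictly dominates all others → no strictly dominant strategy.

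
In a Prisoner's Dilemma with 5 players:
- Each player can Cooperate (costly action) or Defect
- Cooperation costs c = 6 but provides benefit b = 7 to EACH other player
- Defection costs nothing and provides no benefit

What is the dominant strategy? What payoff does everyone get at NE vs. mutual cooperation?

Dominant: Defect; NE payoff = 0; Coop payoff = 22

Work:
Defect dominates (saves cost c = 6, benefit to others is external)
NE: All defect → everyone gets 0
If all cooperate: each receives (4)×7 - 6 = 22
Social dilemma: 22 > 0 but NE gives 0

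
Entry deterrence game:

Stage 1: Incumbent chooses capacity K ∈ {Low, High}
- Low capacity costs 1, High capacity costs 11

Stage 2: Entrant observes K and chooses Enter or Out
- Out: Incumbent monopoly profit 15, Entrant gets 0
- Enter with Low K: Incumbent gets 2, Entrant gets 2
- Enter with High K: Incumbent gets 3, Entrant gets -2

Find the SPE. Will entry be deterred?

SPE: (High, Enter|Low, Out|High); Entry deterred. Incumbent net profit = 4

Work:
After Low K: Entrant enters (2 > 0)
After High K: Entrant stays out (-2 < 0)
Incumbent: Low → 2−1=1, High → 15−11=4
Incumbent chooses High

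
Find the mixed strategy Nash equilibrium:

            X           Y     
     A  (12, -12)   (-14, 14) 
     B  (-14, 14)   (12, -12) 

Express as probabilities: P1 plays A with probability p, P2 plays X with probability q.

p = 0.5, q = 0.5

Work:
Find probabilities that make opponent indifferent:
P2 chooses q to make P1 indifferent between A and B
P1 chooses p to make P2 indifferent between X and Y
Mixed NE: P1 plays (A: 0.5, B: 0.5), P2 plays (X: 0.5, Y: 0.5)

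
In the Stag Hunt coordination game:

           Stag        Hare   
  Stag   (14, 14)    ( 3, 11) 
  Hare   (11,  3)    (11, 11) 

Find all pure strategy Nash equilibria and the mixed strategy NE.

Pure NE: (Stag, Stag) and (Hare, Hare); Mixed NE: p = 0.7273, q = 0.7273

Work:
Check pure NE:
(Stag, Stag): (14, 14) - no unilateral deviation beneficial
(Hare, Hare): (11, 11) - no unilateral deviation beneficial
Mixed NE: P1 plays Stag with p = 0.7273, P2 plays Stag with q = 0.7273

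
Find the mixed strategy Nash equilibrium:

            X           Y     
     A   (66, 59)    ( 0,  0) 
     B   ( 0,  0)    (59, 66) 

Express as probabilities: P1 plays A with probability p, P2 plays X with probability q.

p = 0.528, q = 0.472

Work:
Find probabilities that make opponent indifferent:
P2 chooses q to make P1 indifferent between A and B
P1 chooses p to make P2 indifferent between X and Y
Mixed NE: P1 plays (A: 0.528, B: 0.472), P2 plays (X: 0.472, Y: 0.528)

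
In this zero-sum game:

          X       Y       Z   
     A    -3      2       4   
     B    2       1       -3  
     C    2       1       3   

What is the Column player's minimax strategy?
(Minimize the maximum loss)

Column should play X or Y (all achieve the minimum), value = 2

Work:
Column player minimizes Row's maximum payoff:
Column X: max payoff to Row = 2
Column Y: max payoff to Row = 2
Column Z: max payoff to Row = 4
Minimum is 2, achieved by columns X, Y (tied).
Each of X or Y is a minimax strategy.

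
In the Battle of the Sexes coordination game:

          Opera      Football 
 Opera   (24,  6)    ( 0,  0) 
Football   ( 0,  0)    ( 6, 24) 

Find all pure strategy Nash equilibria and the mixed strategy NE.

Pure NE: (Opera, Opera) and (Football, Football); Mixed NE: p = 0.8, q = 0.2

Work:
Check pure NE:
(Opera, Opera): (24, 6) - no unilateral deviation beneficial
(Football, Football): (6, 24) - no unilateral deviation beneficial
Mixed NE: P1 plays Opera with p = 0.8, P2 plays Opera with q = 0.2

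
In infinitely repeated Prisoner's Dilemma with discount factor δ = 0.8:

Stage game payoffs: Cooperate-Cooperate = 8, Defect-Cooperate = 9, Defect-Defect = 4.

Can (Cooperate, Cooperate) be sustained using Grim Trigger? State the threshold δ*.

δ* = 0.2; since δ = 0.8 ≥ 0.2, cooperation can be sustained

Work:
For Grim Trigger:
Cooperate forever: 8/(1-δ)
Defect then punished: 9 + 4·δ/(1-δ)
Need: 8/(1-δ) ≥ 9 + 4·δ/(1-δ)
Solving: δ ≥ (T-R)/(T-P) = (9-8)/(9-4) = 0.2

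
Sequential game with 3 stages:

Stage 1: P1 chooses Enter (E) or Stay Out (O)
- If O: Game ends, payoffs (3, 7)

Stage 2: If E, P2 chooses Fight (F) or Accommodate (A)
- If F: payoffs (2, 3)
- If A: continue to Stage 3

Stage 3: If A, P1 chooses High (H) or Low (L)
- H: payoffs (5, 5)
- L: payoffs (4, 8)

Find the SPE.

SPE: (E, A, H); Outcome (5, 5)

Work:
Stage 3: P1 chooses H (5 vs 4)
Stage 2: P2: F->3, A->5 (anticipating H). Choose A
Stage 1: P1: O->3, E->5 (anticipating A, H). Choose E
SPE path: E -> A -> H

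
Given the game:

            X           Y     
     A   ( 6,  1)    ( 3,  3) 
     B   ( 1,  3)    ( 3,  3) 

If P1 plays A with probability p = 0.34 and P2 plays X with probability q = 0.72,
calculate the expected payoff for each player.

E[P1] = 2.784, E[P2] = 2.5104

Work:
E[P1] = p·q·π₁(A,X) + p·(1-q)·π₁(A,Y) + (1-p)·q·π₁(B,X) + (1-p)·(1-q)·π₁(B,Y)
= 0.34·0.72·6 + 0.34·0.28·3 + 0.66·0.72·1 + 0.66·0.28·3
= 2.784

E[P2] = 2.5104 (similar calculation)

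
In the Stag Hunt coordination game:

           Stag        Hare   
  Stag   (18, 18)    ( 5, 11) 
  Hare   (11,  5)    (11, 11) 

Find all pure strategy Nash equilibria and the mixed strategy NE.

Pure NE: (Stag, Stag) and (Hare, Hare); Mixed NE: p = 0.4615, q = 0.4615

Work:
Check pure NE:
(Stag, Stag): (18, 18) - no unilateral deviation beneficial
(Hare, Hare): (11, 11) - no unilateral deviation beneficial
Mixed NE: P1 plays Stag with p = 0.4615, P2 plays Stag with q = 0.4615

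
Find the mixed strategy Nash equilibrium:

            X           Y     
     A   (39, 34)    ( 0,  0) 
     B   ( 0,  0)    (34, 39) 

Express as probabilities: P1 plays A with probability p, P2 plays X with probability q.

p = 0.5342, q = 0.4658

Work:
Find probabilities that make opponent indifferent:
P2 chooses q to make P1 indifferent between A and B
P1 chooses p to make P2 indifferent between X and Y
Mixed NE: P1 plays (A: 0.5342, B: 0.4658), P2 plays (X: 0.4658, Y: 0.5342)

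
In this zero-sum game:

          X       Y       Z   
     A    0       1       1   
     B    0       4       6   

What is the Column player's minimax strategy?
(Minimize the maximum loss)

Column should play X, value = 0

Work:
Column player minimizes Row's maximum payoff:
Column X: max payoff to Row = 0
Column Y: max payoff to Row = 4
Column Z: max payoff to Row = 6
Minimum is 0, achieved by column X.
Minimax strategy: X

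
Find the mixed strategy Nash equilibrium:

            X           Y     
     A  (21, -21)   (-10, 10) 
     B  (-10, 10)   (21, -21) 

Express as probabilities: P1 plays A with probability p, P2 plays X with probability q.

p = 0.5, q = 0.5

Work:
Find probabilities that make opponent indifferent:
P2 chooses q to make P1 indifferent between A and B
P1 chooses p to make P2 indifferent between X and Y
Mixed NE: P1 plays (A: 0.5, B: 0.5), P2 plays (X: 0.5, Y: 0.5)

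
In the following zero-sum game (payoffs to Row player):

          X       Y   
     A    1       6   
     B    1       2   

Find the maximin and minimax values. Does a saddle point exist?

Maximin = 1, Minimax = 1, Saddle: True

Work:
Row minimums: [1, 1] → maximin = 1
Column maximums: [1, 6] → minimax = 1
Saddle point exists! Game value = 1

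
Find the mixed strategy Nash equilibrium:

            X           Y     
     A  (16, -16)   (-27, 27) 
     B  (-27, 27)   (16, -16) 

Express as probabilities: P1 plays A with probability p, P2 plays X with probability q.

p = 0.5, q = 0.5

Work:
Find probabilities that make opponent indifferent:
P2 chooses q to make P1 indifferent between A and B
P1 chooses p to make P2 indifferent between X and Y
Mixed NE: P1 plays (A: 0.5, B: 0.5), P2 plays (X: 0.5, Y: 0.5)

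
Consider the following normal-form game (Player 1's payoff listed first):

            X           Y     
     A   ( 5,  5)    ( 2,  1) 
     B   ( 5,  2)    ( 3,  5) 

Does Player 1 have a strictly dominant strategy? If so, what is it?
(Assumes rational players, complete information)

No strictly dominant strategy exists for Player 1

Work:
A strategy strictly dominates another if it gives a strictly higher payoff against every opponent action. Compare each pair of P1's strategies column-by-column:
  A vs B: [5 vs 5, 2 vs 3] → A does not strictly dominate B (column X: 5 ≤ 5)
  B vs A: [5 vs 5, 3 vs 2] → B does not strictly dominate A (column X: 5 ≤ 5)
No single strategy strictly dominates all others → no strictly dominant strategy.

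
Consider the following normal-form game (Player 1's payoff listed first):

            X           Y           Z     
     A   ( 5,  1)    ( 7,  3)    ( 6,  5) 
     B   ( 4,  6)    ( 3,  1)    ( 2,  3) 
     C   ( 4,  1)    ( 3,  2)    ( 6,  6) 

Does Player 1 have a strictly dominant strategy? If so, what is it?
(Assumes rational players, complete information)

No strictly dominant strategy exists for Player 1

Work:
A strategy strictly dominates another if it gives a strictly higher payoff against every opponent action. Compare each pair of P1's strategies column-by-column:
  A vs B: [5 vs 4, 7 vs 3, 6 vs 2] → A strictly dominates B
  A vs C: [5 vs 4, 7 vs 3, 6 vs 6] → A does not strictly dominate C (column Z: 6 ≤ 6)
  B vs A: [4 vs 5, 3 vs 7, 2 vs 6] → B does not strictly dominate A (column X: 4 ≤ 5)
  B vs C: [4 vs 4, 3 vs 3, 2 vs 6] → B does not strictly dominate C (column X: 4 ≤ 4)
  C vs A: [4 vs 5, 3 vs 7, 6 vs 6] → C does not strictly dominate A (column X: 4 ≤ 5)
  C vs B: [4 vs 4, 3 vs 3, 6 vs 2] → C does not strictly dominate B (column X: 4 ≤ 4)
No single strategy strictly dominates all others → no strictly dominant strategy.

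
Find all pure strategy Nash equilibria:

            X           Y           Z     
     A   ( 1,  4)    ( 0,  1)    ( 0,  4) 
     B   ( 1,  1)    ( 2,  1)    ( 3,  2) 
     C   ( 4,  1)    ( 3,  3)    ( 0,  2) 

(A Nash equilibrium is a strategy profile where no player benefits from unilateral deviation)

Nash equilibrium: (B, Z), (C, Y)

Work:
Best responses:
  P1 vs X: payoffs [1, 1, 4] → best response C (payoff 4)
  P1 vs Y: payoffs [0, 2, 3] → best response C (payoff 3)
  P1 vs Z: payoffs [0, 3, 0] → best response B (payoff 3)
  P2 vs A: payoffs [4, 1, 4] → best response X/Z (payoff 4)
  P2 vs B: payoffs [1, 1, 2] → best response Z (payoff 2)
  P2 vs C: payoffs [1, 3, 2] → best response Y (payoff 3)
Mutual best responses: (B,Z), (C,Y) → Nash equilibria.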